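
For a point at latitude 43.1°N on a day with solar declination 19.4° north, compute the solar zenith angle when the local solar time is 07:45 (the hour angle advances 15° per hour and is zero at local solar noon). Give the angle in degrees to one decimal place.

57.9°

Hour angle H = 15° × (7.75 − 12) = -63.75°.
cos θ_z = sin φ sin δ + cos φ cos δ cos H = (0.6833)(0.3322) + (0.7302)(0.9432)(0.4423) = 0.5316.
θ_z = arccos(0.5316) = 57.89°.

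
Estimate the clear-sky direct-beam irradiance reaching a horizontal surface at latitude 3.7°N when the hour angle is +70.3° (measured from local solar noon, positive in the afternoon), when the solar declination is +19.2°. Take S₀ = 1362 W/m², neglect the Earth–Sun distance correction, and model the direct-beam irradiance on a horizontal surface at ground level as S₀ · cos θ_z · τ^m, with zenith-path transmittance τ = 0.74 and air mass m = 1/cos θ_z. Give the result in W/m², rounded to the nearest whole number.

190 W/m²

cos θ_z = sin(3.7°) sin(19.2°) + cos(3.7°) cos(19.2°) cos(70.30°) = 0.0212 + 0.3177 = 0.3389.
Air mass m = 1/cos θ_z = 1/0.3389 = 2.951; τ^m = 0.74^2.951 = 0.4112.
Surface direct beam = 1362 × 0.3389 × 0.4112 = 189.80 W/m².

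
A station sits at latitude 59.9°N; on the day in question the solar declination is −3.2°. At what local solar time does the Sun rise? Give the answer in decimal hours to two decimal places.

6.37 h

The sunset hour angle satisfies cos H_s = −tan φ tan δ = 0.0964, giving H_s = 84.47°.
Sunrise is at 12 − H_s/15 = 12 − 5.631 = 6.369 h local solar time.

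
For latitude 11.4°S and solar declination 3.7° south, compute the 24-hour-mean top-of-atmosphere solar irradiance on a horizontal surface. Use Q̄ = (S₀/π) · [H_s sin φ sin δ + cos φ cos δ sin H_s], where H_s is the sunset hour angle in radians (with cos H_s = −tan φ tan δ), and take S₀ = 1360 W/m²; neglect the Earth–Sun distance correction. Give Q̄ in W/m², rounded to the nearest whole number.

432 W/m²

−tan φ tan δ = −(-0.2016)(-0.0647) = -0.0130; H_s = arccos(-0.0130) = 90.74°. In radians, H_s = 1.5837.
H_s sin φ sin δ = 1.5837 × -0.1977 × -0.0645 = 0.0202.
cos φ cos δ sin H_s = 0.9803 × 0.9979 × 0.9999 = 0.9781.
Q̄ = (1360/π) × (0.0202 + 0.9781) = 432.90 × 0.9983 = 432.16 W/m².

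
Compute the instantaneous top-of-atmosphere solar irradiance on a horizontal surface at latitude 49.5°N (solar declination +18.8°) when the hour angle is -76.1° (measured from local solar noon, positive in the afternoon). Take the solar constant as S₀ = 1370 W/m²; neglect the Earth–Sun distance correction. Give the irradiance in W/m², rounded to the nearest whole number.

With φ = 49.5°, δ = 18.8°, H = -76.10°: sin φ sin δ = 0.2451, cos φ cos δ cos H = 0.1477, so cos θ_z = 0.3928.
Top-of-atmosphere irradiance = S₀ cos θ_z = 1370 × 0.3928 = 538.14 W/m².

538 W/m²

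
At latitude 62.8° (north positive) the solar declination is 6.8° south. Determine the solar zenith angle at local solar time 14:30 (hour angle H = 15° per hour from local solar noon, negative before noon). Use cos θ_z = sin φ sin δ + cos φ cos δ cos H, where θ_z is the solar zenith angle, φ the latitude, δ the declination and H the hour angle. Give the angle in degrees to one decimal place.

75.2°

Hour angle H = 15° × (14.5 − 12) = 37.50°.
cos θ_z = sin(62.8°) sin(-6.8°) + cos(62.8°) cos(-6.8°) cos(37.50°) = -0.1053 + 0.3601 = 0.2548.
θ_z = arccos(0.2548) = 75.24°.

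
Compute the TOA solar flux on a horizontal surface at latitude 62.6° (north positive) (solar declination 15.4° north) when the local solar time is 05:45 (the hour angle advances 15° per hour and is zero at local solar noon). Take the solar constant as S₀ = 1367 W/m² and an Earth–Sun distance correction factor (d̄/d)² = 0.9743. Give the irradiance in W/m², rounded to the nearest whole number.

275 W/m²

Hour angle H = 15° × (5.75 − 12) = -93.75°.
With φ = 62.6°, δ = 15.4°, H = -93.75°: sin φ sin δ = 0.2358, cos φ cos δ cos H = -0.0290, so cos θ_z = 0.2068.
Top-of-atmosphere irradiance = S₀ (d̄/d)² cos θ_z = 1367 × 0.9743 × 0.2068 = 275.43 W/m².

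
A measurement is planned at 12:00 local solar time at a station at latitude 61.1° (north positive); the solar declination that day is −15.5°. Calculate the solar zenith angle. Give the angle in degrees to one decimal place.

Hour angle H = 15° × (12 − 12) = 0.00°.
With φ = 61.1°, δ = -15.5°, H = 0.00°: sin φ sin δ = -0.2340, cos φ cos δ cos H = 0.4657, so cos θ_z = 0.2317.
θ_z = arccos(0.2317) = 76.60°.

76.6°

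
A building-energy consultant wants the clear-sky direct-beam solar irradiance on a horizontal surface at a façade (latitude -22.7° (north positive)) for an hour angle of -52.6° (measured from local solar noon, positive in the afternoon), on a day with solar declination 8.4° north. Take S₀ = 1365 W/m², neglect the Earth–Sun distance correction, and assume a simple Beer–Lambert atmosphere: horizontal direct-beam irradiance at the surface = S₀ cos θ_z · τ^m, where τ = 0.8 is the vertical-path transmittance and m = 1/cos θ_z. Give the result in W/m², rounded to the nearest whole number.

434 W/m²

cos θ_z = sin φ sin δ + cos φ cos δ cos H = (-0.3859)(0.1461) + (0.9225)(0.9893)(0.6074) = 0.4980.
Air mass m = 1/cos θ_z = 1/0.4980 = 2.008; τ^m = 0.8^2.008 = 0.6389.
Surface direct beam = 1365 × 0.4980 × 0.6389 = 434.31 W/m².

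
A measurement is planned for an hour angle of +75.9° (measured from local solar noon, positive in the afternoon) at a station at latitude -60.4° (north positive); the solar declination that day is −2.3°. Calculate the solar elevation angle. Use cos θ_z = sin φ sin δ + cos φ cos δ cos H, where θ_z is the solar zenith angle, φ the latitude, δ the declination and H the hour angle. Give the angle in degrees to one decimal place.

8.9°

cos θ_z = sin(-60.4°) sin(-2.3°) + cos(-60.4°) cos(-2.3°) cos(75.90°) = 0.0349 + 0.1202 = 0.1551.
θ_z = arccos(0.1551) = 81.08°, so the elevation is 90° − 81.08° = 8.92°.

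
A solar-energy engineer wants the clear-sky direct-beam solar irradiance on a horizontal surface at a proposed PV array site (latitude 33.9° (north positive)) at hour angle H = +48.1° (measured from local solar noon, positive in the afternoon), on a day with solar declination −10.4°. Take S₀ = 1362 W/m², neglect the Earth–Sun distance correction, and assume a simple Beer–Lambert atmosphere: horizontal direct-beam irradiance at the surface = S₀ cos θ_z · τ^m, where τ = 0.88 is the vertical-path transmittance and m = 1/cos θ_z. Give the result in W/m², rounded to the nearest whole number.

454 W/m²

With φ = 33.9°, δ = -10.4°, H = 48.10°: sin φ sin δ = -0.1007, cos φ cos δ cos H = 0.5452, so cos θ_z = 0.4445.
Air mass m = 1/cos θ_z = 1/0.4445 = 2.250; τ^m = 0.88^2.250 = 0.7500.
Surface direct beam = 1362 × 0.4445 × 0.7500 = 454.06 W/m².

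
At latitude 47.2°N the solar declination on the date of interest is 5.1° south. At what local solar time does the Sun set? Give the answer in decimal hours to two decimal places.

17.63 h

−tan φ tan δ = −(1.0799)(-0.0892) = 0.0963; H_s = arccos(0.0963) = 84.47°.
Sunset is at 12 + H_s/15 = 12 + 5.631 = 17.631 h local solar time.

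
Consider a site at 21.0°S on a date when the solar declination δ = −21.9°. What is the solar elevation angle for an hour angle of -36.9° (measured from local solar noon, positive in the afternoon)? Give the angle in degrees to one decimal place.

55.7°

With φ = -21.0°, δ = -21.9°, H = -36.90°: sin φ sin δ = 0.1337, cos φ cos δ cos H = 0.6927, so cos θ_z = 0.8264.
θ_z = arccos(0.8264) = 34.27°, so the elevation is 90° − 34.27° = 55.73°.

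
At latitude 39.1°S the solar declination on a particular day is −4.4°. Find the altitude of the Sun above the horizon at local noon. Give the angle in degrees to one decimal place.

At local solar noon the hour angle is zero, so the elevation is 90° − |φ − δ| = 90° − |-39.1° − (-4.4°)| = 90° − 34.7° = 55.3°.

55.3°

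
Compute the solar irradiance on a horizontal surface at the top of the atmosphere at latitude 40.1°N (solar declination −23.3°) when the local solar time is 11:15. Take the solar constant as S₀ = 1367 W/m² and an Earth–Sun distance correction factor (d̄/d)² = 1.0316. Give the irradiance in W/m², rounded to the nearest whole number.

612 W/m²

Hour angle H = 15° × (11.25 − 12) = -11.25°.
With φ = 40.1°, δ = -23.3°, H = -11.25°: sin φ sin δ = -0.2548, cos φ cos δ cos H = 0.6890, so cos θ_z = 0.4342.
Top-of-atmosphere irradiance = S₀ (d̄/d)² cos θ_z = 1367 × 1.0316 × 0.4342 = 612.31 W/m².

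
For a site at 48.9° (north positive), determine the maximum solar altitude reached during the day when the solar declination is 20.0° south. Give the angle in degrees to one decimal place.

21.1°

At local solar noon the hour angle is zero, so the elevation is 90° − |φ − δ| = 90° − |48.9° − (-20.0°)| = 90° − 68.9° = 21.1°.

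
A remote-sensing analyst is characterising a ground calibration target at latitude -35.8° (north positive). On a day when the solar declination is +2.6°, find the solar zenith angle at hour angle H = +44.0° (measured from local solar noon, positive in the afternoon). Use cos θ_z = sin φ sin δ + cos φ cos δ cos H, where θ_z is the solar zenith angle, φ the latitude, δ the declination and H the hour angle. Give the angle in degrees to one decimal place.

With φ = -35.8°, δ = 2.6°, H = 44.00°: sin φ sin δ = -0.0265, cos φ cos δ cos H = 0.5828, so cos θ_z = 0.5563.
θ_z = arccos(0.5563) = 56.20°.

56.2°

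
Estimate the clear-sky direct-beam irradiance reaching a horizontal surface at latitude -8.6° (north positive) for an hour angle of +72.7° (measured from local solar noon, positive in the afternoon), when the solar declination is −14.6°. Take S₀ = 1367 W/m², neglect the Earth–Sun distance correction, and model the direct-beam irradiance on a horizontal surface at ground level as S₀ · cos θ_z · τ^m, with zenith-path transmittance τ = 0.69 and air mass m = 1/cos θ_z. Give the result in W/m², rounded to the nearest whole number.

139 W/m²

With φ = -8.6°, δ = -14.6°, H = 72.70°: sin φ sin δ = 0.0377, cos φ cos δ cos H = 0.2845, so cos θ_z = 0.3222.
Air mass m = 1/cos θ_z = 1/0.3222 = 3.104; τ^m = 0.69^3.104 = 0.3161.
Surface direct beam = 1367 × 0.3222 × 0.3161 = 139.23 W/m².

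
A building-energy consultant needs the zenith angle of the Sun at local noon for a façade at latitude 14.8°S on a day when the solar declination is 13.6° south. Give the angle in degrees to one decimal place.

1.2°

At local solar noon the hour angle is zero, so the zenith angle is |φ − δ| = |-14.8° − (-13.6°)| = 1.2°.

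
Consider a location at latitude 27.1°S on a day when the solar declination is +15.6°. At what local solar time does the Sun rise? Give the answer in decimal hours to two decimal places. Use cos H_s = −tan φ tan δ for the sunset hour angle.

6.55 h

cos H_s = −tan(-27.1°) · tan(15.6°) = 0.1429, so H_s = arccos(0.1429) = 81.78°.
Sunrise is at 12 − H_s/15 = 12 − 5.452 = 6.548 h local solar time.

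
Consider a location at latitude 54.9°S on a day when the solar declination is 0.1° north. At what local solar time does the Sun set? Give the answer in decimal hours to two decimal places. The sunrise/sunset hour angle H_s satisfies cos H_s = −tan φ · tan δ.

The sunset hour angle satisfies cos H_s = −tan φ tan δ = 0.0025, giving H_s = 89.86°.
Sunset is at 12 + H_s/15 = 12 + 5.991 = 17.991 h local solar time.

17.99 h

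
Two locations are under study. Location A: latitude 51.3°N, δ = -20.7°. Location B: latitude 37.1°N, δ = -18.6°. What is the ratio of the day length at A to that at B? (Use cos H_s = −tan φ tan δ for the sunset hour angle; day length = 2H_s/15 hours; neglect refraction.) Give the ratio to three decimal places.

0.822

A: H_s = arccos(−tan 51.3° · tan -20.7°) = 61.86°, so 2H_s/15 = 8.2480 h.
B: H_s = arccos(−tan 37.1° · tan -18.6°) = 75.25°, so 2H_s/15 = 10.0333 h.
Ratio A/B = 8.2480 / 10.0333 = 0.8221.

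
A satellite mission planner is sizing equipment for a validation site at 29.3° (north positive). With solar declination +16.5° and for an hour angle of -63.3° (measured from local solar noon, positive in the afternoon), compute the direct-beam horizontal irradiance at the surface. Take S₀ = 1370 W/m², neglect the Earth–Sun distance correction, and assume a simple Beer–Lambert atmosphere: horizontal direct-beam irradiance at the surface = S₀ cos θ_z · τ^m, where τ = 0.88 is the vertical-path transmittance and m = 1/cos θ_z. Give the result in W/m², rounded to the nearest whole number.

550 W/m²

With φ = 29.3°, δ = 16.5°, H = -63.30°: sin φ sin δ = 0.1390, cos φ cos δ cos H = 0.3757, so cos θ_z = 0.5147.
Air mass m = 1/cos θ_z = 1/0.5147 = 1.943; τ^m = 0.88^1.943 = 0.7801.
Surface direct beam = 1370 × 0.5147 × 0.7801 = 550.08 W/m².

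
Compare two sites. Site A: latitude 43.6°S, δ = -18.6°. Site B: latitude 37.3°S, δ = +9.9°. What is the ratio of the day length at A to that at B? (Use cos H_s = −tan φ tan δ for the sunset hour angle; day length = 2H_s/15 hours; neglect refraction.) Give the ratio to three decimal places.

A: H_s = arccos(−tan -43.6° · tan -18.6°) = 108.69°, so 2H_s/15 = 14.4920 h.
B: H_s = arccos(−tan -37.3° · tan 9.9°) = 82.36°, so 2H_s/15 = 10.9813 h.
Ratio A/B = 14.4920 / 10.9813 = 1.3197.

1.320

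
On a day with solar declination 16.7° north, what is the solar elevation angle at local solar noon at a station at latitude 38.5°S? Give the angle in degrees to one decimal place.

At local solar noon the hour angle is zero, so the elevation is 90° − |φ − δ| = 90° − |-38.5° − (16.7°)| = 90° − 55.2° = 34.8°.

34.8°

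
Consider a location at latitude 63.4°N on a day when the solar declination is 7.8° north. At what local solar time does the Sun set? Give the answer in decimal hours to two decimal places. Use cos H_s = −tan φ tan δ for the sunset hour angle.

19.06 h

−tan φ tan δ = −(1.9970)(0.1370) = -0.2736; H_s = arccos(-0.2736) = 105.88°.
Sunset is at 12 + H_s/15 = 12 + 7.059 = 19.059 h local solar time.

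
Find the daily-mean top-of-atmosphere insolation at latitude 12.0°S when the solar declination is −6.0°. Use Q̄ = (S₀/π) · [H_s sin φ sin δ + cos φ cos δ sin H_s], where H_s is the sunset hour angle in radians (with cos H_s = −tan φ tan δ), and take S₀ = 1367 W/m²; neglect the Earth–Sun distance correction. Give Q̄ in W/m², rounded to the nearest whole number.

438 W/m²

The sunset hour angle satisfies cos H_s = −tan φ tan δ = -0.0223, giving H_s = 91.28°. In radians, H_s = 1.5931.
H_s sin φ sin δ = 1.5931 × -0.2079 × -0.1045 = 0.0346.
cos φ cos δ sin H_s = 0.9781 × 0.9945 × 0.9998 = 0.9725.
Q̄ = (1367/π) × (0.0346 + 0.9725) = 435.13 × 1.0071 = 438.22 W/m².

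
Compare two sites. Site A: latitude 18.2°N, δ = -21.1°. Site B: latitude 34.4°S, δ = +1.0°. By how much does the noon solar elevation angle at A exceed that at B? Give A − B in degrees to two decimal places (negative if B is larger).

A: 90° − |18.2 − (-21.1)| = 50.70°.
B: 90° − |-34.4 − (1.0)| = 54.60°.
A − B = 50.70 − 54.60 = -3.90°.

-3.90°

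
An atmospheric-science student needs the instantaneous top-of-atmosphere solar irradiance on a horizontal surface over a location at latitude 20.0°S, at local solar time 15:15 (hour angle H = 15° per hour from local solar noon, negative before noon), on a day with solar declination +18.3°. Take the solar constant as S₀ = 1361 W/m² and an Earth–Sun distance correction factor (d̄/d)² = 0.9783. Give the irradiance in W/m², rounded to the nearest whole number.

Hour angle H = 15° × (15.25 − 12) = 48.75°.
cos θ_z = sin φ sin δ + cos φ cos δ cos H = (-0.3420)(0.3140) + (0.9397)(0.9494)(0.6593) = 0.4808.
Top-of-atmosphere irradiance = S₀ (d̄/d)² cos θ_z = 1361 × 0.9783 × 0.4808 = 640.17 W/m².

640 W/m²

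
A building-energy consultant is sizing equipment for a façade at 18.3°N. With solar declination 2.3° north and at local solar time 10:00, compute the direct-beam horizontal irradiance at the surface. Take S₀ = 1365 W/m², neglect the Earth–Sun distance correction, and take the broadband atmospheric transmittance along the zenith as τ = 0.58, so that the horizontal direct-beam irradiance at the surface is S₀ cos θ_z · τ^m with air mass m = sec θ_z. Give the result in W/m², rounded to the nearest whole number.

Hour angle H = 15° × (10 − 12) = -30.00°.
cos θ_z = sin(18.3°) sin(2.3°) + cos(18.3°) cos(2.3°) cos(-30.00°) = 0.0126 + 0.8216 = 0.8342.
Air mass m = 1/cos θ_z = 1/0.8342 = 1.199; τ^m = 0.58^1.199 = 0.5204.
Surface direct beam = 1365 × 0.8342 × 0.5204 = 592.57 W/m².

593 W/m²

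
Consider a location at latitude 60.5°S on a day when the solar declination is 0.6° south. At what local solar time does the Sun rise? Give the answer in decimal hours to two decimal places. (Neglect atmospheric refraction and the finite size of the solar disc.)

5.93 h

−tan φ tan δ = −(-1.7675)(-0.0105) = -0.0186; H_s = arccos(-0.0186) = 91.07°.
Sunrise is at 12 − H_s/15 = 12 − 6.071 = 5.929 h local solar time.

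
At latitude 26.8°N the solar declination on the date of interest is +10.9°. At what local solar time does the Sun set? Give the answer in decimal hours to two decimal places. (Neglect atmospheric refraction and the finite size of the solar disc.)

cos H_s = −tan(26.8°) · tan(10.9°) = -0.0973, so H_s = arccos(-0.0973) = 95.58°.
Sunset is at 12 + H_s/15 = 12 + 6.372 = 18.372 h local solar time.

18.37 h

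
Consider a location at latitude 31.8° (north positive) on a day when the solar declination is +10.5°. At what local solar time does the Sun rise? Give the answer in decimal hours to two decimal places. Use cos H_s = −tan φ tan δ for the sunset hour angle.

5.56 h

cos H_s = −tan(31.8°) · tan(10.5°) = -0.1149, so H_s = arccos(-0.1149) = 96.60°.
Sunrise is at 12 − H_s/15 = 12 − 6.440 = 5.560 h local solar time.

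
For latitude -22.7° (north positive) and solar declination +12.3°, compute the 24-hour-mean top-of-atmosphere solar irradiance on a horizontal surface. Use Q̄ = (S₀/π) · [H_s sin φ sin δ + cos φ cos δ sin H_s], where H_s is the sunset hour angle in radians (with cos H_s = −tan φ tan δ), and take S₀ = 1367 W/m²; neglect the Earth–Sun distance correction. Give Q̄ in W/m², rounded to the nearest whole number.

The sunset hour angle satisfies cos H_s = −tan φ tan δ = 0.0912, giving H_s = 84.77°. In radians, H_s = 1.4795.
H_s sin φ sin δ = 1.4795 × -0.3859 × 0.2130 = -0.1216.
cos φ cos δ sin H_s = 0.9225 × 0.9770 × 0.9958 = 0.8975.
Q̄ = (1367/π) × (-0.1216 + 0.8975) = 435.13 × 0.7759 = 337.62 W/m².

338 W/m²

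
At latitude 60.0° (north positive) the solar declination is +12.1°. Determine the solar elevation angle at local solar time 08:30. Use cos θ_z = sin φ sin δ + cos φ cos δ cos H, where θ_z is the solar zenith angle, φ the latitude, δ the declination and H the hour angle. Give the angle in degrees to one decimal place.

28.6°

Hour angle H = 15° × (8.5 − 12) = -52.50°.
cos θ_z = sin(60.0°) sin(12.1°) + cos(60.0°) cos(12.1°) cos(-52.50°) = 0.1815 + 0.2976 = 0.4791.
θ_z = arccos(0.4791) = 61.37°, so the elevation is 90° − 61.37° = 28.63°.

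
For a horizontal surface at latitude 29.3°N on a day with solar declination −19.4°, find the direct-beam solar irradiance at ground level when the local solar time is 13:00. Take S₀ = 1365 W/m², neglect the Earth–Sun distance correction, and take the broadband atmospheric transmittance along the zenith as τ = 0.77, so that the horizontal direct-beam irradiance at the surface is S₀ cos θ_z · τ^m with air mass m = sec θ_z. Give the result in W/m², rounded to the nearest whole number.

Hour angle H = 15° × (13 − 12) = 15.00°.
cos θ_z = sin φ sin δ + cos φ cos δ cos H = (0.4894)(-0.3322) + (0.8721)(0.9432)(0.9659) = 0.6319.
Air mass m = 1/cos θ_z = 1/0.6319 = 1.583; τ^m = 0.77^1.583 = 0.6612.
Surface direct beam = 1365 × 0.6319 × 0.6612 = 570.31 W/m².

570 W/m²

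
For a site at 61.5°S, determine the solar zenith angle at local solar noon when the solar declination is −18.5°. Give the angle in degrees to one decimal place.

43.0°

At local solar noon the hour angle is zero, so the zenith angle is |φ − δ| = |-61.5° − (-18.5°)| = 43.0°.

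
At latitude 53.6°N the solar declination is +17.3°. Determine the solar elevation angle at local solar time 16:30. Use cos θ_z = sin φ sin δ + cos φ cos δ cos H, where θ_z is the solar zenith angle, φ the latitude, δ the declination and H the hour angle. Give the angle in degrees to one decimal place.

Hour angle H = 15° × (16.5 − 12) = 67.50°.
cos θ_z = sin(53.6°) sin(17.3°) + cos(53.6°) cos(17.3°) cos(67.50°) = 0.2394 + 0.2168 = 0.4562.
θ_z = arccos(0.4562) = 62.86°, so the elevation is 90° − 62.86° = 27.14°.

27.1°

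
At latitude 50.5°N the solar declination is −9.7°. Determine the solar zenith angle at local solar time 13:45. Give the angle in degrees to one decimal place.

64.4°

Hour angle H = 15° × (13.75 − 12) = 26.25°.
cos θ_z = sin φ sin δ + cos φ cos δ cos H = (0.7716)(-0.1685) + (0.6361)(0.9857)(0.8969) = 0.4323.
θ_z = arccos(0.4323) = 64.39°.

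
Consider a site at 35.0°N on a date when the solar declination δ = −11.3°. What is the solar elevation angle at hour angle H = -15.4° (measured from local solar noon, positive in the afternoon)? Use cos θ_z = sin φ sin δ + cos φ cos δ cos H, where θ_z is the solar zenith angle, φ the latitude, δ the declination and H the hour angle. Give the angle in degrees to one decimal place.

41.5°

cos θ_z = sin φ sin δ + cos φ cos δ cos H = (0.5736)(-0.1959) + (0.8192)(0.9806)(0.9641) = 0.6621.
θ_z = arccos(0.6621) = 48.54°, so the elevation is 90° − 48.54° = 41.46°.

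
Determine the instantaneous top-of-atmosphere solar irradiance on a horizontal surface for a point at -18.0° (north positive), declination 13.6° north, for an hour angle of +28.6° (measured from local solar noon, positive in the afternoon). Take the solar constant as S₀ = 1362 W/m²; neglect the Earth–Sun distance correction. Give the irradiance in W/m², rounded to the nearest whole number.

cos θ_z = sin(-18.0°) sin(13.6°) + cos(-18.0°) cos(13.6°) cos(28.60°) = -0.0727 + 0.8116 = 0.7389.
Top-of-atmosphere irradiance = S₀ cos θ_z = 1362 × 0.7389 = 1006.38 W/m².

1006 W/m²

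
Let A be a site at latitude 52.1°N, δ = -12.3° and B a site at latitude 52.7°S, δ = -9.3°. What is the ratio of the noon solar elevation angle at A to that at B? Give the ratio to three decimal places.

A: 90° − |52.1 − (-12.3)| = 25.60°.
B: 90° − |-52.7 − (-9.3)| = 46.60°.
Ratio A/B = 25.6000 / 46.6000 = 0.5494.

0.549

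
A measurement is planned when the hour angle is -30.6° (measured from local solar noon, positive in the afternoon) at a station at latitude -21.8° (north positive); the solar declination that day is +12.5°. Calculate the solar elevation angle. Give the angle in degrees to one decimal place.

44.4°

With φ = -21.8°, δ = 12.5°, H = -30.60°: sin φ sin δ = -0.0804, cos φ cos δ cos H = 0.7802, so cos θ_z = 0.6998.
θ_z = arccos(0.6998) = 45.59°, so the elevation is 90° − 45.59° = 44.41°.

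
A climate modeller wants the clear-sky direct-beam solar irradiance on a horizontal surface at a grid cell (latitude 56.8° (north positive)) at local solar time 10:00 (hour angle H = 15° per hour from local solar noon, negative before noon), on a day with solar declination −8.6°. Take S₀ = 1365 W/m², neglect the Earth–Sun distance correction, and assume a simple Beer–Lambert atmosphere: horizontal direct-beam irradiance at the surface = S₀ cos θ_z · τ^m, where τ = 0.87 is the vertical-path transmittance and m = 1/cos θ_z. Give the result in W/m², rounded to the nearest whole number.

313 W/m²

Hour angle H = 15° × (10 − 12) = -30.00°.
With φ = 56.8°, δ = -8.6°, H = -30.00°: sin φ sin δ = -0.1251, cos φ cos δ cos H = 0.4689, so cos θ_z = 0.3438.
Air mass m = 1/cos θ_z = 1/0.3438 = 2.909; τ^m = 0.87^2.909 = 0.6669.
Surface direct beam = 1365 × 0.3438 × 0.6669 = 312.97 W/m².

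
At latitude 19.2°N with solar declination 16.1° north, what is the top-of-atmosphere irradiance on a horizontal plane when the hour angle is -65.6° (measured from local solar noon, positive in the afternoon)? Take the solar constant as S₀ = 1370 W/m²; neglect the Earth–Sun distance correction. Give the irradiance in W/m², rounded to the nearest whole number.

638 W/m²

cos θ_z = sin(19.2°) sin(16.1°) + cos(19.2°) cos(16.1°) cos(-65.60°) = 0.0912 + 0.3748 = 0.4660.
Top-of-atmosphere irradiance = S₀ cos θ_z = 1370 × 0.4660 = 638.42 W/m².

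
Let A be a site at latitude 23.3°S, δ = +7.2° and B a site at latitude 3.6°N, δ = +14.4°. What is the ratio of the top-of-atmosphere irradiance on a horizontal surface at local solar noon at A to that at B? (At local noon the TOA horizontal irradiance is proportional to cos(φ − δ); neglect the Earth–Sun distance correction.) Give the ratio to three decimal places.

0.877

A: cos θ_z = cos(-23.3° − (7.2°)) = 0.8616.
B: cos θ_z = cos(3.6° − (14.4°)) = 0.9823.
Ratio A/B = 0.8616 / 0.9823 = 0.8771.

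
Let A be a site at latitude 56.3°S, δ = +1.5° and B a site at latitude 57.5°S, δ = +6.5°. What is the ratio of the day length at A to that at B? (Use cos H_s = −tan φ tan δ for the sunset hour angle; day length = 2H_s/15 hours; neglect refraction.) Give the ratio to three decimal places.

1.101

A: H_s = arccos(−tan -56.3° · tan 1.5°) = 87.75°, so 2H_s/15 = 11.7000 h.
B: H_s = arccos(−tan -57.5° · tan 6.5°) = 79.70°, so 2H_s/15 = 10.6267 h.
Ratio A/B = 11.7000 / 10.6267 = 1.1010.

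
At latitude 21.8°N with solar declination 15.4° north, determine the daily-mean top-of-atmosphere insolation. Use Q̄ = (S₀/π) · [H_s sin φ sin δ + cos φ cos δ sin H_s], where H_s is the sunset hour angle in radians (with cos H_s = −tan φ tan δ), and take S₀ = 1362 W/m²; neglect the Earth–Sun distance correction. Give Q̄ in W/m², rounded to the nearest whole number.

458 W/m²

cos H_s = −tan(21.8°) · tan(15.4°) = -0.1102, so H_s = arccos(-0.1102) = 96.33°. In radians, H_s = 1.6813.
H_s sin φ sin δ = 1.6813 × 0.3714 × 0.2656 = 0.1658.
cos φ cos δ sin H_s = 0.9285 × 0.9641 × 0.9939 = 0.8897.
Q̄ = (1362/π) × (0.1658 + 0.8897) = 433.54 × 1.0555 = 457.60 W/m².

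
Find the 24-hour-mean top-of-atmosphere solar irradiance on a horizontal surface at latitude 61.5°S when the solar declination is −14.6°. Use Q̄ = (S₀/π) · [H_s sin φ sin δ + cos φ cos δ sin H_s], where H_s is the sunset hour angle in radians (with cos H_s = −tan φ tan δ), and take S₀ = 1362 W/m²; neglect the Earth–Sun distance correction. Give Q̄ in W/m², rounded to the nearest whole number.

375 W/m²

The sunset hour angle satisfies cos H_s = −tan φ tan δ = -0.4797, giving H_s = 118.67°. In radians, H_s = 2.0712.
H_s sin φ sin δ = 2.0712 × -0.8788 × -0.2521 = 0.4589.
cos φ cos δ sin H_s = 0.4772 × 0.9677 × 0.8774 = 0.4052.
Q̄ = (1362/π) × (0.4589 + 0.4052) = 433.54 × 0.8641 = 374.62 W/m².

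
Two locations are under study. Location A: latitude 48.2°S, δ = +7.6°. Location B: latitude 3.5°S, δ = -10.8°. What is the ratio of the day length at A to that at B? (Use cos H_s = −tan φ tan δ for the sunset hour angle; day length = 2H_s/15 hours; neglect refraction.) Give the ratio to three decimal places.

A: H_s = arccos(−tan -48.2° · tan 7.6°) = 81.42°, so 2H_s/15 = 10.8560 h.
B: H_s = arccos(−tan -3.5° · tan -10.8°) = 90.67°, so 2H_s/15 = 12.0893 h.
Ratio A/B = 10.8560 / 12.0893 = 0.8980.

0.898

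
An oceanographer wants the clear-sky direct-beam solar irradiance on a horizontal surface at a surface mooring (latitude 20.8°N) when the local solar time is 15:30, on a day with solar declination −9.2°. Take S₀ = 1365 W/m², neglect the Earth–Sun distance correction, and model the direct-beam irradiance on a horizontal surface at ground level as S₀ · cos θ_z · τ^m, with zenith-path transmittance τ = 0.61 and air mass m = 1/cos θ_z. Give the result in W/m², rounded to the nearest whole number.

259 W/m²

Hour angle H = 15° × (15.5 − 12) = 52.50°.
With φ = 20.8°, δ = -9.2°, H = 52.50°: sin φ sin δ = -0.0568, cos φ cos δ cos H = 0.5618, so cos θ_z = 0.5050.
Air mass m = 1/cos θ_z = 1/0.5050 = 1.980; τ^m = 0.61^1.980 = 0.3758.
Surface direct beam = 1365 × 0.5050 × 0.3758 = 259.05 W/m².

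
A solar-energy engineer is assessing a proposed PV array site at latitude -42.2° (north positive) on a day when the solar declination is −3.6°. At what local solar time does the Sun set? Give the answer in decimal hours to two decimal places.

18.22 h

The sunset hour angle satisfies cos H_s = −tan φ tan δ = -0.0570, giving H_s = 93.27°.
Sunset is at 12 + H_s/15 = 12 + 6.218 = 18.218 h local solar time.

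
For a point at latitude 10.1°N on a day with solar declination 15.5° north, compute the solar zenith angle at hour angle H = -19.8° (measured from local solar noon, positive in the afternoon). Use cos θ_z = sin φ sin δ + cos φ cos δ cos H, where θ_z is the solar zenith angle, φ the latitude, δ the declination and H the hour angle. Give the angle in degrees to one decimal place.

20.0°

cos θ_z = sin φ sin δ + cos φ cos δ cos H = (0.1754)(0.2672) + (0.9845)(0.9636)(0.9409) = 0.9395.
θ_z = arccos(0.9395) = 20.03°.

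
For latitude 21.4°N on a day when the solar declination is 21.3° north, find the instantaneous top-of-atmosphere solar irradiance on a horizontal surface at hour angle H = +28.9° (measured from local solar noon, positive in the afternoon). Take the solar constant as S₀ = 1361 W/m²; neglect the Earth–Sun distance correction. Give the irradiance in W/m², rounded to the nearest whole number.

1214 W/m²

cos θ_z = sin(21.4°) sin(21.3°) + cos(21.4°) cos(21.3°) cos(28.90°) = 0.1325 + 0.7594 = 0.8919.
Top-of-atmosphere irradiance = S₀ cos θ_z = 1361 × 0.8919 = 1213.88 W/m².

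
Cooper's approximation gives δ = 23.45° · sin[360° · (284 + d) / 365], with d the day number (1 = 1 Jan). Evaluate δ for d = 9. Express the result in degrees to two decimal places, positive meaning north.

-22.17°

360 × (284 + 9) / 365 = 288.986°; sin(288.986°) = -0.9456.
δ = 23.45 × -0.9456 = -22.174° ≈ -22.17°.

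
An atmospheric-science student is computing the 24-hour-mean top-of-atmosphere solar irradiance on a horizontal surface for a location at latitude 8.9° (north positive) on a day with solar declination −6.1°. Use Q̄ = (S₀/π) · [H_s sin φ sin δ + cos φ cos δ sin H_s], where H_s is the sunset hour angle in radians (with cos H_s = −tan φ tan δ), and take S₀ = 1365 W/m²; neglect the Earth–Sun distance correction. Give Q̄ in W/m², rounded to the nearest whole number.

416 W/m²

cos H_s = −tan(8.9°) · tan(-6.1°) = 0.0167, so H_s = arccos(0.0167) = 89.04°. In radians, H_s = 1.5540.
H_s sin φ sin δ = 1.5540 × 0.1547 × -0.1063 = -0.0256.
cos φ cos δ sin H_s = 0.9880 × 0.9943 × 0.9999 = 0.9823.
Q̄ = (1365/π) × (-0.0256 + 0.9823) = 434.49 × 0.9567 = 415.68 W/m².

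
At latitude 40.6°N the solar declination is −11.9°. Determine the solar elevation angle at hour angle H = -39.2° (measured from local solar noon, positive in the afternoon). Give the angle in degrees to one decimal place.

26.2°

cos θ_z = sin(40.6°) sin(-11.9°) + cos(40.6°) cos(-11.9°) cos(-39.20°) = -0.1342 + 0.5757 = 0.4415.
θ_z = arccos(0.4415) = 63.80°, so the elevation is 90° − 63.80° = 26.20°.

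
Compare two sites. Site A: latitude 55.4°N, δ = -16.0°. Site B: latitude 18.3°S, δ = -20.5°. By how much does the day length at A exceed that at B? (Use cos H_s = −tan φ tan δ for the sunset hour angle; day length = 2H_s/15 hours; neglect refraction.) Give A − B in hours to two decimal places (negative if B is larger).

A: H_s = arccos(−tan 55.4° · tan -16.0°) = 65.44°, so 2H_s/15 = 8.7253 h.
B: H_s = arccos(−tan -18.3° · tan -20.5°) = 97.10°, so 2H_s/15 = 12.9467 h.
A − B = 8.7253 − 12.9467 = -4.2214 h.

-4.22 h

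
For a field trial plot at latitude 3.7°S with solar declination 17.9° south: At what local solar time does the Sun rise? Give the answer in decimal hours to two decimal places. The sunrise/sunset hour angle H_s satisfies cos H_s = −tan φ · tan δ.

5.92 h

cos H_s = −tan(-3.7°) · tan(-17.9°) = -0.0209, so H_s = arccos(-0.0209) = 91.20°.
Sunrise is at 12 − H_s/15 = 12 − 6.080 = 5.920 h local solar time.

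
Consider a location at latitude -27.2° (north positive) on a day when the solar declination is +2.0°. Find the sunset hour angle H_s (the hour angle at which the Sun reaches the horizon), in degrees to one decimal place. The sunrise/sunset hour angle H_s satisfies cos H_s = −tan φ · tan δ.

The sunset hour angle satisfies cos H_s = −tan φ tan δ = 0.0179, giving H_s = 88.97°.

89.0°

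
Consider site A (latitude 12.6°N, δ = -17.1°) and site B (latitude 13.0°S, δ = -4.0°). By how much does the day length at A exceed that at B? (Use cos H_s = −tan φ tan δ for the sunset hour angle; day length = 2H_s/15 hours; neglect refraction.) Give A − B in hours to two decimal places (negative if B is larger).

-0.65 h

A: H_s = arccos(−tan 12.6° · tan -17.1°) = 86.06°, so 2H_s/15 = 11.4747 h.
B: H_s = arccos(−tan -13.0° · tan -4.0°) = 90.93°, so 2H_s/15 = 12.1240 h.
A − B = 11.4747 − 12.1240 = -0.6493 h.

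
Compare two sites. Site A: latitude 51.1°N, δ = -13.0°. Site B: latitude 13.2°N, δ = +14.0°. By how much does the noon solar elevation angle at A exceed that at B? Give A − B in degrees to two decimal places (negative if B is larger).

-63.30°

A: 90° − |51.1 − (-13.0)| = 25.90°.
B: 90° − |13.2 − (14.0)| = 89.20°.
A − B = 25.90 − 89.20 = -63.30°.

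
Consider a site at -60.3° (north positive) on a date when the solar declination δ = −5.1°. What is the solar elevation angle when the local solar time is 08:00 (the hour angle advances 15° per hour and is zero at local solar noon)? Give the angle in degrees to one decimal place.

18.9°

Hour angle H = 15° × (8 − 12) = -60.00°.
cos θ_z = sin(-60.3°) sin(-5.1°) + cos(-60.3°) cos(-5.1°) cos(-60.00°) = 0.0772 + 0.2467 = 0.3239.
θ_z = arccos(0.3239) = 71.10°, so the elevation is 90° − 71.10° = 18.90°.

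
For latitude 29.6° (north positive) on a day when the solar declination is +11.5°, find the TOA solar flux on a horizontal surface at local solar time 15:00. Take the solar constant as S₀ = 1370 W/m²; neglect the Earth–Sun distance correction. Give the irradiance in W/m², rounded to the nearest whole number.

Hour angle H = 15° × (15 − 12) = 45.00°.
With φ = 29.6°, δ = 11.5°, H = 45.00°: sin φ sin δ = 0.0985, cos φ cos δ cos H = 0.6025, so cos θ_z = 0.7010.
Top-of-atmosphere irradiance = S₀ cos θ_z = 1370 × 0.7010 = 960.37 W/m².

960 W/m²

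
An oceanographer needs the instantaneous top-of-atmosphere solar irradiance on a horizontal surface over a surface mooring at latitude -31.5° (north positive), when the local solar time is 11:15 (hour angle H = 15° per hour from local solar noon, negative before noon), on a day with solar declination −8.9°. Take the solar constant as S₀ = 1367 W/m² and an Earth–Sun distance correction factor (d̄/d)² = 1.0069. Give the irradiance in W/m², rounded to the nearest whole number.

1248 W/m²

Hour angle H = 15° × (11.25 − 12) = -11.25°.
cos θ_z = sin(-31.5°) sin(-8.9°) + cos(-31.5°) cos(-8.9°) cos(-11.25°) = 0.0808 + 0.8262 = 0.9070.
Top-of-atmosphere irradiance = S₀ (d̄/d)² cos θ_z = 1367 × 1.0069 × 0.9070 = 1248.42 W/m².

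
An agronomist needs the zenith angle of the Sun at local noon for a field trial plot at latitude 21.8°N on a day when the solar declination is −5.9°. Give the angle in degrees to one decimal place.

27.7°

At local solar noon the hour angle is zero, so the zenith angle is |φ − δ| = |21.8° − (-5.9°)| = 27.7°.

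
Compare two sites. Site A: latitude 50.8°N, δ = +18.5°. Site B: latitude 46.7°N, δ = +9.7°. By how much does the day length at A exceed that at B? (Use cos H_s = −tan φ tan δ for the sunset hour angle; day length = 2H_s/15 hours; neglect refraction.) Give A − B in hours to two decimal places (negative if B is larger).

A: H_s = arccos(−tan 50.8° · tan 18.5°) = 114.22°, so 2H_s/15 = 15.2293 h.
B: H_s = arccos(−tan 46.7° · tan 9.7°) = 100.45°, so 2H_s/15 = 13.3933 h.
A − B = 15.2293 − 13.3933 = 1.8360 h.

+1.84 h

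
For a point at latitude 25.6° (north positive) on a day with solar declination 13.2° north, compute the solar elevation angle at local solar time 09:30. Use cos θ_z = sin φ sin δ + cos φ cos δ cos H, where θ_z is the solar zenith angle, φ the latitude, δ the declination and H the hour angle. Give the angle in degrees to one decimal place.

52.7°

Hour angle H = 15° × (9.5 − 12) = -37.50°.
cos θ_z = sin φ sin δ + cos φ cos δ cos H = (0.4321)(0.2284) + (0.9018)(0.9736)(0.7934) = 0.7953.
θ_z = arccos(0.7953) = 37.32°, so the elevation is 90° − 37.32° = 52.68°.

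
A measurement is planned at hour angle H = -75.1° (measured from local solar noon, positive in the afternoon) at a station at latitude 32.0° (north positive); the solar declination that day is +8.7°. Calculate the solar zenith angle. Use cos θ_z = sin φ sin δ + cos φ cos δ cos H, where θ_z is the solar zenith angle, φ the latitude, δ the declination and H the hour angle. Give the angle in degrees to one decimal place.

cos θ_z = sin(32.0°) sin(8.7°) + cos(32.0°) cos(8.7°) cos(-75.10°) = 0.0802 + 0.2156 = 0.2958.
θ_z = arccos(0.2958) = 72.79°.

72.8°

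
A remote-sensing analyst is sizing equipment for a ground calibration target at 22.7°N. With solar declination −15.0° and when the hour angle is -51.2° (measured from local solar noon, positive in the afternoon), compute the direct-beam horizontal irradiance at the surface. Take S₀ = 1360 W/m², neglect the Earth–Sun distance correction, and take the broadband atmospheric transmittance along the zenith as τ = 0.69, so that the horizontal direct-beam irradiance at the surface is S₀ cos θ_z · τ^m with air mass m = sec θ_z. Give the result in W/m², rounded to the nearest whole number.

278 W/m²

cos θ_z = sin φ sin δ + cos φ cos δ cos H = (0.3859)(-0.2588) + (0.9225)(0.9659)(0.6266) = 0.4585.
Air mass m = 1/cos θ_z = 1/0.4585 = 2.181; τ^m = 0.69^2.181 = 0.4452.
Surface direct beam = 1360 × 0.4585 × 0.4452 = 277.61 W/m².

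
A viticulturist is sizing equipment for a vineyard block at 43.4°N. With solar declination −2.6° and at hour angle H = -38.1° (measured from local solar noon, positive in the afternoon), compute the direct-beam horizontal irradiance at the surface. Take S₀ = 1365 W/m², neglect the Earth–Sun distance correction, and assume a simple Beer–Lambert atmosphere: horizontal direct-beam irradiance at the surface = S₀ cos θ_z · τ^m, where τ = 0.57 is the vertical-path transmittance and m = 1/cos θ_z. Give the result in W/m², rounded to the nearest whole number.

cos θ_z = sin(43.4°) sin(-2.6°) + cos(43.4°) cos(-2.6°) cos(-38.10°) = -0.0312 + 0.5712 = 0.5400.
Air mass m = 1/cos θ_z = 1/0.5400 = 1.852; τ^m = 0.57^1.852 = 0.3531.
Surface direct beam = 1365 × 0.5400 × 0.3531 = 260.27 W/m².

260 W/m²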